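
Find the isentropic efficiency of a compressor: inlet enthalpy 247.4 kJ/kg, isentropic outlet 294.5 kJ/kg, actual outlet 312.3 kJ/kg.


dh_ideal = 294.5 - 247.4 = 47.1 kJ/kg
dh_actual = 312.3 - 247.4 = 64.9 kJ/kg
eta_s = dh_ideal / dh_actual = 47.1 / 64.9
eta_s = 0.7257

0.7257


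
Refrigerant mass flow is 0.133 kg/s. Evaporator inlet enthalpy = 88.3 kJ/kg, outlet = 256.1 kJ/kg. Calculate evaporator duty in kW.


dh = 256.1 - 88.3 = 167.8 kJ/kg
Q_evap = m_dot * dh = 0.133 * 167.8
Q_evap = 22.32 kW

22.32


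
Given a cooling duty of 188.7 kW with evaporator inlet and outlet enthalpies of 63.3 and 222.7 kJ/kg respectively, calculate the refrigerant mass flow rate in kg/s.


dh = 222.7 - 63.3 = 159.4 kJ/kg
m_dot = Q / dh = 188.7 / 159.4 = 1.1838 kg/s

1.1838


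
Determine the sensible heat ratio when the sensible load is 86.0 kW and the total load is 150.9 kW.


SHR = Q_sensible / Q_total
SHR = 86.0 / 150.9
SHR = 0.57

0.57


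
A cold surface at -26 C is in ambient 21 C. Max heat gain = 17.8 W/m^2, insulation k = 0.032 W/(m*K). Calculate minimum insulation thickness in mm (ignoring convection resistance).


dT = 21 - (-26) = 47 K
thickness = k * dT / q_max * 1000
thickness = 0.032 * 47 / 17.8 * 1000
thickness = 84.5 mm

84.5


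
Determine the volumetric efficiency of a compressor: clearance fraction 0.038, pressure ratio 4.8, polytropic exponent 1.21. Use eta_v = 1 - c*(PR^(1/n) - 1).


PR^(1/n) = 4.8^(1/1.21) = 3.6560261
eta_v = 1 - 0.038 * (3.6560261 - 1)
eta_v = 0.8991

0.8991


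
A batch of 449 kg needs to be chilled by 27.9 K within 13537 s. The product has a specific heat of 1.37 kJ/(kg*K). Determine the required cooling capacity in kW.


Q = m * cp * dT / t
Q = 449 * 1.37 * 27.9 / 13537
Q = 1.268 kW

1.268


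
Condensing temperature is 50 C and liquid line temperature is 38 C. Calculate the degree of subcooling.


Subcooling = T_cond - T_liquid
Subcooling = 50 - 38
Subcooling = 12 K

12


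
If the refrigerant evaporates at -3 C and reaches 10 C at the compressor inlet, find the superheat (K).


Superheat = T_suction - T_evap
Superheat = 10 - (-3)
Superheat = 13 K

13


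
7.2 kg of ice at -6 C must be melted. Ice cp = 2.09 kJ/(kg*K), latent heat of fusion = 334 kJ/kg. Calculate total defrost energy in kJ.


Sensible heat = cp * dT = 2.09 * 6 = 12.54 kJ/kg
Total per kg = 12.54 + 334 = 346.54 kJ/kg
Q = m * total = 7.2 * 346.54
Q = 2495.1 kJ

2495.1


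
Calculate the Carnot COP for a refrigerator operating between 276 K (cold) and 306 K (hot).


dT = 306 - 276 = 30 K
COP_carnot = T_cold / dT = 276 / 30
COP_carnot = 9.2

9.2


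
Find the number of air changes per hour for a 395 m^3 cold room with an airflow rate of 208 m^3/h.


ACH = flow / volume
ACH = 208 / 395
ACH = 0.527

0.527


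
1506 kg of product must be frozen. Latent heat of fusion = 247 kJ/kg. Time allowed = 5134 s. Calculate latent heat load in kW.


Q_lat = m * h_fg / t
Q_lat = 1506 * 247 / 5134
Q_lat = 72.45 kW

72.45


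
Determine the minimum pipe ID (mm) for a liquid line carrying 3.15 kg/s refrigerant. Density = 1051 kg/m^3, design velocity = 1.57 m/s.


A = m_dot / (rho * v) = 3.15 / (1051 * 1.57) = 0.001909009921 m^2
d = sqrt(4*A/pi) * 1000
d = 49.3 mm

49.3


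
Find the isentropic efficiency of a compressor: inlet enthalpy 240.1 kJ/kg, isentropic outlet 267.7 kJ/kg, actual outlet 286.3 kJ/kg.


dh_ideal = 267.7 - 240.1 = 27.6 kJ/kg
dh_actual = 286.3 - 240.1 = 46.2 kJ/kg
eta_s = dh_ideal / dh_actual = 27.6 / 46.2
eta_s = 0.5974

0.5974


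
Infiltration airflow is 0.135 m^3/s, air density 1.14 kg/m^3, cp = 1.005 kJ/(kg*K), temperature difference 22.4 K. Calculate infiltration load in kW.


Q = V_dot * rho * cp * dT
Q = 0.135 * 1.14 * 1.005 * 22.4
Q = 3.465 kW

3.465


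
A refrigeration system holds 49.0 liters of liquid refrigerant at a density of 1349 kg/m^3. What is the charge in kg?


Charge = V * rho / 1000
Charge = 49.0 * 1349 / 1000
Charge = 66.1 kg

66.1


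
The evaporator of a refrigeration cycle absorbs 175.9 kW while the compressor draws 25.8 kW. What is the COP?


COP = Q_evap / W
COP = 175.9 / 25.8
COP = 6.818

6.818


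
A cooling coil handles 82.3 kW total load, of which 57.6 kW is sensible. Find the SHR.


SHR = Q_sensible / Q_total
SHR = 57.6 / 82.3
SHR = 0.7

0.7


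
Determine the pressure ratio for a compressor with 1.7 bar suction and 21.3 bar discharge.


PR = P_high / P_low
PR = 21.3 / 1.7
PR = 12.529

12.529


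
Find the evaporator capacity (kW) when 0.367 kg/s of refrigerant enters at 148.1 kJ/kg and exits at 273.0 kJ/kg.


dh = 273.0 - 148.1 = 124.9 kJ/kg
Q_evap = m_dot * dh = 0.367 * 124.9
Q_evap = 45.84 kW

45.84


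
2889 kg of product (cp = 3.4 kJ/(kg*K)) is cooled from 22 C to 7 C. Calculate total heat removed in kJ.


dT = 22 - (7) = 15 K
Q = m * cp * dT = 2889 * 3.4 * 15
Q = 147339 kJ

147339


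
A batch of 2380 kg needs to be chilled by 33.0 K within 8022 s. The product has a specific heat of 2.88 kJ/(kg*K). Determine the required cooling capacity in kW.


Q = m * cp * dT / t
Q = 2380 * 2.88 * 33.0 / 8022
Q = 28.197 kW

28.197


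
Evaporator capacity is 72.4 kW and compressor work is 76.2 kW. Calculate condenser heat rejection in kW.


Q_cond = Q_evap + W
Q_cond = 72.4 + 76.2
Q_cond = 148.6 kW

148.6


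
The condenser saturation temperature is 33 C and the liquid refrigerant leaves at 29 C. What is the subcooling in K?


Subcooling = T_cond - T_liquid
Subcooling = 33 - 29
Subcooling = 4 K

4


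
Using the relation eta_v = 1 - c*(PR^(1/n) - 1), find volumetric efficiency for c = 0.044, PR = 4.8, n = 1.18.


PR^(1/n) = 4.8^(1/1.18) = 3.77853181
eta_v = 1 - 0.044 * (3.77853181 - 1)
eta_v = 0.8777

0.8777


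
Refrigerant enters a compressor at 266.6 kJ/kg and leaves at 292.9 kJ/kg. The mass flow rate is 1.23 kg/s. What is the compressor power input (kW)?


dh = 292.9 - 266.6 = 26.3 kJ/kg
W = m_dot * dh = 1.23 * 26.3 = 32.35 kW

32.35


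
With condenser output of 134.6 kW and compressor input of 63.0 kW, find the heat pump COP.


COP_hp = Q_cond / W
COP_hp = 134.6 / 63.0
COP_hp = 2.137

2.137


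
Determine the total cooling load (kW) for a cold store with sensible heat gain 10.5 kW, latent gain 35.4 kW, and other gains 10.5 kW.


Q_total = Q_s + Q_l + Q_misc
Q_total = 10.5 + 35.4 + 10.5
Q_total = 56.4 kW

56.4


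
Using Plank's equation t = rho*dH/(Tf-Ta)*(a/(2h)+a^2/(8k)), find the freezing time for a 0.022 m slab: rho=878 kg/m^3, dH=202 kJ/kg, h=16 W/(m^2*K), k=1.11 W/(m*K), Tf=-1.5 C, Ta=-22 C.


dT = -1.5 - (-22) = 20.5 K
term1 = a/(2h) = 0.022/(2*16) = 0.0006875
term2 = a^2/(8k) = 0.022^2/(8*1.11) = 0.0000545045045
t = rho*dH*1000/dT * (term1 + term2)
t = 878*202*1000/20.5 * (0.0006875 + 0.0000545045045)
t = 6419 s

6419


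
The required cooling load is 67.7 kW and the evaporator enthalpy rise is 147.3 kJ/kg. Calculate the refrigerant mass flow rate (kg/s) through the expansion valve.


m_dot = Q / dh
m_dot = 67.7 / 147.3
m_dot = 0.4596 kg/s

0.4596


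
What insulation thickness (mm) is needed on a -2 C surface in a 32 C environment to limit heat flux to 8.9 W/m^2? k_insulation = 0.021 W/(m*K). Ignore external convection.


dT = 32 - (-2) = 34 K
thickness = k * dT / q_max * 1000
thickness = 0.021 * 34 / 8.9 * 1000
thickness = 80.2 mm

80.2


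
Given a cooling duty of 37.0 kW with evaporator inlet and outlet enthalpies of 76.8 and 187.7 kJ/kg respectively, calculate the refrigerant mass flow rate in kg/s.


dh = 187.7 - 76.8 = 110.9 kJ/kg
m_dot = Q / dh = 37.0 / 110.9 = 0.3336 kg/s

0.3336


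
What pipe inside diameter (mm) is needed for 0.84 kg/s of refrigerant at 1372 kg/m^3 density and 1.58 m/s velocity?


A = m_dot / (rho * v) = 0.84 / (1372 * 1.58) = 0.0003874967709 m^2
d = sqrt(4*A/pi) * 1000
d = 22.2 mm

22.2


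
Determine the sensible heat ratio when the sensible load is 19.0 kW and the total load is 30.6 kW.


SHR = Q_sensible / Q_total
SHR = 19.0 / 30.6
SHR = 0.621

0.621


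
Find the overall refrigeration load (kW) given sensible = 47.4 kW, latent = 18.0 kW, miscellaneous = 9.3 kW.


Q_total = Q_s + Q_l + Q_misc
Q_total = 47.4 + 18.0 + 9.3
Q_total = 74.7 kW

74.7


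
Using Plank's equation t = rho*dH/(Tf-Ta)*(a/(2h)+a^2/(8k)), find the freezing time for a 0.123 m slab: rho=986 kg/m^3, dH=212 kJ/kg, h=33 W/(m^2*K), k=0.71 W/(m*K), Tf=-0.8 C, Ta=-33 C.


dT = -0.8 - (-33) = 32.2 K
term1 = a/(2h) = 0.123/(2*33) = 0.001863636364
term2 = a^2/(8k) = 0.123^2/(8*0.71) = 0.002663556338
t = rho*dH*1000/dT * (term1 + term2)
t = 986*212*1000/32.2 * (0.001863636364 + 0.002663556338)
t = 29389 s

29389


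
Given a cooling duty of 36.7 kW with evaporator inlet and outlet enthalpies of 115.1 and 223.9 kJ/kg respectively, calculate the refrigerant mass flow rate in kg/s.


dh = 223.9 - 115.1 = 108.8 kJ/kg
m_dot = Q / dh = 36.7 / 108.8 = 0.3373 kg/s

0.3373


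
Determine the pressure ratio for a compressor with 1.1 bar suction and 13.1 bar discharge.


PR = P_high / P_low
PR = 13.1 / 1.1
PR = 11.909

11.909


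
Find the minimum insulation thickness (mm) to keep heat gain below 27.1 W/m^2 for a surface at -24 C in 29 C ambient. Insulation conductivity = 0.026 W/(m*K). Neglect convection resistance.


dT = 29 - (-24) = 53 K
thickness = k * dT / q_max * 1000
thickness = 0.026 * 53 / 27.1 * 1000
thickness = 50.8 mm

50.8


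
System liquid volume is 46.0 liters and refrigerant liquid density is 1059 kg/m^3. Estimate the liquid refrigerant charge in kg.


Charge = V * rho / 1000
Charge = 46.0 * 1059 / 1000
Charge = 48.71 kg

48.71


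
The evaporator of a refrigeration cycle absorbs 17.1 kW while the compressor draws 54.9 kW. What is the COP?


COP = Q_evap / W
COP = 17.1 / 54.9
COP = 0.311

0.311


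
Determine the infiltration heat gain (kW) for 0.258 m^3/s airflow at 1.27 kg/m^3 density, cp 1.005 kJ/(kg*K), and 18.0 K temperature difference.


Q = V_dot * rho * cp * dT
Q = 0.258 * 1.27 * 1.005 * 18.0
Q = 5.927 kW

5.927


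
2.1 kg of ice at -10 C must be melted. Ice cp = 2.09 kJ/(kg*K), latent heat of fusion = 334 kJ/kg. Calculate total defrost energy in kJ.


Sensible heat = cp * dT = 2.09 * 10 = 20.9 kJ/kg
Total per kg = 20.9 + 334 = 354.9 kJ/kg
Q = m * total = 2.1 * 354.9
Q = 745.3 kJ

745.3


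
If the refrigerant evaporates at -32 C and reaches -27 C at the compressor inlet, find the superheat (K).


Superheat = T_suction - T_evap
Superheat = -27 - (-32)
Superheat = 5 K

5


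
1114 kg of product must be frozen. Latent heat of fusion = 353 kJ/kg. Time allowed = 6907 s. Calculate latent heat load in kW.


Q_lat = m * h_fg / t
Q_lat = 1114 * 353 / 6907
Q_lat = 56.93 kW

56.93


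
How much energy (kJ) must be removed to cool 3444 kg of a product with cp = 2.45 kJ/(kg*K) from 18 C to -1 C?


dT = 18 - (-1) = 19 K
Q = m * cp * dT = 3444 * 2.45 * 19
Q = 160318 kJ

160318


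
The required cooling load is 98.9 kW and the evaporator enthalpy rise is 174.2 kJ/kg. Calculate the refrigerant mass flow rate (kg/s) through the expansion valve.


m_dot = Q / dh
m_dot = 98.9 / 174.2
m_dot = 0.5677 kg/s

0.5677


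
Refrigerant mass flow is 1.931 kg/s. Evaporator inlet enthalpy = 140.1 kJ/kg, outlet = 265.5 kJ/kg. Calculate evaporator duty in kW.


dh = 265.5 - 140.1 = 125.4 kJ/kg
Q_evap = m_dot * dh = 1.931 * 125.4
Q_evap = 242.15 kW

242.15


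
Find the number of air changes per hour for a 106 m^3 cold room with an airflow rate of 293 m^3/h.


ACH = flow / volume
ACH = 293 / 106
ACH = 2.764

2.764


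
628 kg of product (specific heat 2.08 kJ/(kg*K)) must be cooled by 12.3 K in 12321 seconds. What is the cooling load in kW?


Q = m * cp * dT / t
Q = 628 * 2.08 * 12.3 / 12321
Q = 1.304 kW

1.304


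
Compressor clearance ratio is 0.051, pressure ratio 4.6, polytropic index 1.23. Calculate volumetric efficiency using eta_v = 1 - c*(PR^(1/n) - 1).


PR^(1/n) = 4.6^(1/1.23) = 3.45802004
eta_v = 1 - 0.051 * (3.45802004 - 1)
eta_v = 0.8746

0.8746


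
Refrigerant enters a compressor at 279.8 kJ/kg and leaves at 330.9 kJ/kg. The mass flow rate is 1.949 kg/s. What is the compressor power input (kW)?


dh = 330.9 - 279.8 = 51.1 kJ/kg
W = m_dot * dh = 1.949 * 51.1 = 99.59 kW

99.59


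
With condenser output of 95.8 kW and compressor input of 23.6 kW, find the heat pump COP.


COP_hp = Q_cond / W
COP_hp = 95.8 / 23.6
COP_hp = 4.059

4.059


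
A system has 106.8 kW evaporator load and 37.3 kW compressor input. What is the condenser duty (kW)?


Q_cond = Q_evap + W
Q_cond = 106.8 + 37.3
Q_cond = 144.1 kW

144.1


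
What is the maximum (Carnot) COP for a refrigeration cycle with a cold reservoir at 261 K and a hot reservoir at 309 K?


dT = 309 - 261 = 48 K
COP_carnot = T_cold / dT = 261 / 48
COP_carnot = 5.438

5.438


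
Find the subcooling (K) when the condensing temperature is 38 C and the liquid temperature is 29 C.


Subcooling = T_cond - T_liquid
Subcooling = 38 - 29
Subcooling = 9 K

9


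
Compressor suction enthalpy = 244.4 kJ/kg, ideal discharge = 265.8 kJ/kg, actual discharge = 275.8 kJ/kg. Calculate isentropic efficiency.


dh_ideal = 265.8 - 244.4 = 21.4 kJ/kg
dh_actual = 275.8 - 244.4 = 31.4 kJ/kg
eta_s = dh_ideal / dh_actual = 21.4 / 31.4
eta_s = 0.6815

0.6815


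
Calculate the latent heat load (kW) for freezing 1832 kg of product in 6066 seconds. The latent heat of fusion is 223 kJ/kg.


Q_lat = m * h_fg / t
Q_lat = 1832 * 223 / 6066
Q_lat = 67.35 kW

67.35


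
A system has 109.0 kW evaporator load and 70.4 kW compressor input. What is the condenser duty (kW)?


Q_cond = Q_evap + W
Q_cond = 109.0 + 70.4
Q_cond = 179.4 kW

179.4


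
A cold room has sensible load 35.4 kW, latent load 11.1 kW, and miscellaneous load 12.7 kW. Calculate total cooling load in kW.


Q_total = Q_s + Q_l + Q_misc
Q_total = 35.4 + 11.1 + 12.7
Q_total = 59.2 kW

59.2


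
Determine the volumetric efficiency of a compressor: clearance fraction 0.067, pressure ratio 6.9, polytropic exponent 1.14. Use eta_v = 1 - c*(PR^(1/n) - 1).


PR^(1/n) = 6.9^(1/1.14) = 5.44292733
eta_v = 1 - 0.067 * (5.44292733 - 1)
eta_v = 0.7023

0.7023


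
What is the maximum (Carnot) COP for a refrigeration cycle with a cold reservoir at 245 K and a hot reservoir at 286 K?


dT = 286 - 245 = 41 K
COP_carnot = T_cold / dT = 245 / 41
COP_carnot = 5.976

5.976


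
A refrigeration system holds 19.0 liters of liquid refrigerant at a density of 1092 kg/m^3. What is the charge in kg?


Charge = V * rho / 1000
Charge = 19.0 * 1092 / 1000
Charge = 20.75 kg

20.75


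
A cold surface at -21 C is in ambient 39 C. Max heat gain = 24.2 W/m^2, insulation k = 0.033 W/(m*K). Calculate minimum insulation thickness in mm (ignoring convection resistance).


dT = 39 - (-21) = 60 K
thickness = k * dT / q_max * 1000
thickness = 0.033 * 60 / 24.2 * 1000
thickness = 81.8 mm

81.8


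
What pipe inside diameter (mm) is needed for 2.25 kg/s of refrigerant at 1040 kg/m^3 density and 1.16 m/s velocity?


A = m_dot / (rho * v) = 2.25 / (1040 * 1.16) = 0.00186505305 m^2
d = sqrt(4*A/pi) * 1000
d = 48.7 mm

48.7


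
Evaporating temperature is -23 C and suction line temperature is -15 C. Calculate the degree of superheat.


Superheat = T_suction - T_evap
Superheat = -15 - (-23)
Superheat = 8 K

8


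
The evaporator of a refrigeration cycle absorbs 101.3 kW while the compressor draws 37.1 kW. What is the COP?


COP = Q_evap / W
COP = 101.3 / 37.1
COP = 2.73

2.73


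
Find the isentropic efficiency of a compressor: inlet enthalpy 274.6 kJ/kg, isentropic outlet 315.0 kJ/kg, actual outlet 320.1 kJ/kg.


dh_ideal = 315.0 - 274.6 = 40.4 kJ/kg
dh_actual = 320.1 - 274.6 = 45.5 kJ/kg
eta_s = dh_ideal / dh_actual = 40.4 / 45.5
eta_s = 0.8879

0.8879


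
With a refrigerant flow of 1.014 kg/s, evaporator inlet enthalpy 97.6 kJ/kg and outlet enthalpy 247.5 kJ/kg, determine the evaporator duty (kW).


dh = 247.5 - 97.6 = 149.9 kJ/kg
Q_evap = m_dot * dh = 1.014 * 149.9
Q_evap = 152.0 kW

152.0


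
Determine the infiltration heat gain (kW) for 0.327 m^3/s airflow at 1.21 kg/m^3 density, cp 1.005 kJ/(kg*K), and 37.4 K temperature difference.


Q = V_dot * rho * cp * dT
Q = 0.327 * 1.21 * 1.005 * 37.4
Q = 14.872 kW

14.872


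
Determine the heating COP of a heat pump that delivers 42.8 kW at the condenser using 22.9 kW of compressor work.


COP_hp = Q_cond / W
COP_hp = 42.8 / 22.9
COP_hp = 1.869

1.869


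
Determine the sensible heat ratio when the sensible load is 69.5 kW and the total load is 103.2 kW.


SHR = Q_sensible / Q_total
SHR = 69.5 / 103.2
SHR = 0.673

0.673


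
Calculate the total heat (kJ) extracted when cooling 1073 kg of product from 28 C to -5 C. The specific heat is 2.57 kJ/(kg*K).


dT = 28 - (-5) = 33 K
Q = m * cp * dT = 1073 * 2.57 * 33
Q = 91001 kJ

91001


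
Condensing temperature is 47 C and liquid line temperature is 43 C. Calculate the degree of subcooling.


Subcooling = T_cond - T_liquid
Subcooling = 47 - 43
Subcooling = 4 K

4


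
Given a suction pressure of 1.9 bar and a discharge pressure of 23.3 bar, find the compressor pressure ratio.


PR = P_high / P_low
PR = 23.3 / 1.9
PR = 12.263

12.263


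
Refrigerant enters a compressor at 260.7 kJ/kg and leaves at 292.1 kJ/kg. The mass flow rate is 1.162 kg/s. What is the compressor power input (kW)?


dh = 292.1 - 260.7 = 31.4 kJ/kg
W = m_dot * dh = 1.162 * 31.4 = 36.49 kW

36.49


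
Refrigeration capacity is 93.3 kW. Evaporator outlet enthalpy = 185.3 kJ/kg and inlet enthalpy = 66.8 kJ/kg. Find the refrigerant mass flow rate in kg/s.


dh = 185.3 - 66.8 = 118.5 kJ/kg
m_dot = Q / dh = 93.3 / 118.5 = 0.7873 kg/s

0.7873


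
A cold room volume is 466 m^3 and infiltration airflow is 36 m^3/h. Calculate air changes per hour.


ACH = flow / volume
ACH = 36 / 466
ACH = 0.077

0.077


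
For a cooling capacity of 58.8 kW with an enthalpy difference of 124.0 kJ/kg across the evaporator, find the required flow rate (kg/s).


m_dot = Q / dh
m_dot = 58.8 / 124.0
m_dot = 0.4742 kg/s

0.4742


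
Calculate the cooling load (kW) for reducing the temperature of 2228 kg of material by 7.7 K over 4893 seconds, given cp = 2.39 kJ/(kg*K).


Q = m * cp * dT / t
Q = 2228 * 2.39 * 7.7 / 4893
Q = 8.38 kW

8.38


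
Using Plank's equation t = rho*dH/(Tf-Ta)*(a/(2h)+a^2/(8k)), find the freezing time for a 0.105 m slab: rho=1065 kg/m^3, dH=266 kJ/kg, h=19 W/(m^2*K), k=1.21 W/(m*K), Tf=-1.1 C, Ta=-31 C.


dT = -1.1 - (-31) = 29.9 K
term1 = a/(2h) = 0.105/(2*19) = 0.002763157895
term2 = a^2/(8k) = 0.105^2/(8*1.21) = 0.001138946281
t = rho*dH*1000/dT * (term1 + term2)
t = 1065*266*1000/29.9 * (0.002763157895 + 0.001138946281)
t = 36971 s

36971


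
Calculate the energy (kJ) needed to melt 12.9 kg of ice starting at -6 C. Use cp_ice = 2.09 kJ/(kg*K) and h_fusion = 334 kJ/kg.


Sensible heat = cp * dT = 2.09 * 6 = 12.54 kJ/kg
Total per kg = 12.54 + 334 = 346.54 kJ/kg
Q = m * total = 12.9 * 346.54
Q = 4470.4 kJ

4470.4


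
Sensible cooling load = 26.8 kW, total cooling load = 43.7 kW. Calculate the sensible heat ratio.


SHR = Q_sensible / Q_total
SHR = 26.8 / 43.7
SHR = 0.613

0.613


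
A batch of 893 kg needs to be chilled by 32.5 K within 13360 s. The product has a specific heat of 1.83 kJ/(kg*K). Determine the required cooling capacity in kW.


Q = m * cp * dT / t
Q = 893 * 1.83 * 32.5 / 13360
Q = 3.975 kW

3.975


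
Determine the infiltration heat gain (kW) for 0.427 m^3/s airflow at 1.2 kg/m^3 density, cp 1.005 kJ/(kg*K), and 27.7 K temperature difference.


Q = V_dot * rho * cp * dT
Q = 0.427 * 1.2 * 1.005 * 27.7
Q = 14.264 kW

14.264


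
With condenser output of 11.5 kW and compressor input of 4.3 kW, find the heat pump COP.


COP_hp = Q_cond / W
COP_hp = 11.5 / 4.3
COP_hp = 2.674

2.674


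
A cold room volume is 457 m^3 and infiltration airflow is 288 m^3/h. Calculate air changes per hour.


ACH = flow / volume
ACH = 288 / 457
ACH = 0.63

0.63


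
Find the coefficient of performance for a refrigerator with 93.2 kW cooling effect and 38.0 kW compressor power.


COP = Q_evap / W
COP = 93.2 / 38.0
COP = 2.453

2.453


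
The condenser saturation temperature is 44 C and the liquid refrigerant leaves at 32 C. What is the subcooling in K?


Subcooling = T_cond - T_liquid
Subcooling = 44 - 32
Subcooling = 12 K

12


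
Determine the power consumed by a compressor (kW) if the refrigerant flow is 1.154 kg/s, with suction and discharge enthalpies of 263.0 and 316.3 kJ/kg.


dh = 316.3 - 263.0 = 53.3 kJ/kg
W = m_dot * dh = 1.154 * 53.3 = 61.51 kW

61.51


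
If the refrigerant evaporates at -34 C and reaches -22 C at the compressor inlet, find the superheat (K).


Superheat = T_suction - T_evap
Superheat = -22 - (-34)
Superheat = 12 K

12


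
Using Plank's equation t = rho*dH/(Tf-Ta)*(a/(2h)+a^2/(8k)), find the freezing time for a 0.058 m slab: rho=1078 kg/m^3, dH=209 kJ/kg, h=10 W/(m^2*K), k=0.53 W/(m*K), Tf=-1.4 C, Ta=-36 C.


dT = -1.4 - (-36) = 34.6 K
term1 = a/(2h) = 0.058/(2*10) = 0.0029
term2 = a^2/(8k) = 0.058^2/(8*0.53) = 0.0007933962264
t = rho*dH*1000/dT * (term1 + term2)
t = 1078*209*1000/34.6 * (0.0029 + 0.0007933962264)
t = 24050 s

24050


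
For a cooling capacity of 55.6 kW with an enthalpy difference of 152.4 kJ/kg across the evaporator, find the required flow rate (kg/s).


m_dot = Q / dh
m_dot = 55.6 / 152.4
m_dot = 0.3648 kg/s

0.3648


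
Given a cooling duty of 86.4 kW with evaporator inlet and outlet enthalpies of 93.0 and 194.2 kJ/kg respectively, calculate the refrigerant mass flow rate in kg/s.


dh = 194.2 - 93.0 = 101.2 kJ/kg
m_dot = Q / dh = 86.4 / 101.2 = 0.8538 kg/s

0.8538


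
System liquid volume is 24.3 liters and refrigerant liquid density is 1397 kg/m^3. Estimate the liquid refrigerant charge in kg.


Charge = V * rho / 1000
Charge = 24.3 * 1397 / 1000
Charge = 33.95 kg

33.95


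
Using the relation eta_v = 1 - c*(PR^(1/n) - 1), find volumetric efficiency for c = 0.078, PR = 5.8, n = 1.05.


PR^(1/n) = 5.8^(1/1.05) = 5.33426122
eta_v = 1 - 0.078 * (5.33426122 - 1)
eta_v = 0.6619

0.6619


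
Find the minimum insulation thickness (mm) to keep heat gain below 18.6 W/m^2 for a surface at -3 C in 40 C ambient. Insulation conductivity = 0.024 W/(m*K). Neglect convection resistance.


dT = 40 - (-3) = 43 K
thickness = k * dT / q_max * 1000
thickness = 0.024 * 43 / 18.6 * 1000
thickness = 55.5 mm

55.5


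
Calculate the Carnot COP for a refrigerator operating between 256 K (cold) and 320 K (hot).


dT = 320 - 256 = 64 K
COP_carnot = T_cold / dT = 256 / 64
COP_carnot = 4.0

4.0


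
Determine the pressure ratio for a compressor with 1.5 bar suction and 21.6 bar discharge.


PR = P_high / P_low
PR = 21.6 / 1.5
PR = 14.4

14.4


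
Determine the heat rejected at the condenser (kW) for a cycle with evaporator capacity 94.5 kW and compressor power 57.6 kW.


Q_cond = Q_evap + W
Q_cond = 94.5 + 57.6
Q_cond = 152.1 kW

152.1


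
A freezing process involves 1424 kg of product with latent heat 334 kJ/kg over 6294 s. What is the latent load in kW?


Q_lat = m * h_fg / t
Q_lat = 1424 * 334 / 6294
Q_lat = 75.57 kW

75.57


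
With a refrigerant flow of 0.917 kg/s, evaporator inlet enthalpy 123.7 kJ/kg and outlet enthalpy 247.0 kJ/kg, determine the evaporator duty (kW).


dh = 247.0 - 123.7 = 123.3 kJ/kg
Q_evap = m_dot * dh = 0.917 * 123.3
Q_evap = 113.07 kW

113.07


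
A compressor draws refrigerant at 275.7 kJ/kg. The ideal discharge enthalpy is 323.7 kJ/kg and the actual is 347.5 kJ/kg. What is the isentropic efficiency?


dh_ideal = 323.7 - 275.7 = 48.0 kJ/kg
dh_actual = 347.5 - 275.7 = 71.8 kJ/kg
eta_s = dh_ideal / dh_actual = 48.0 / 71.8
eta_s = 0.6685

0.6685


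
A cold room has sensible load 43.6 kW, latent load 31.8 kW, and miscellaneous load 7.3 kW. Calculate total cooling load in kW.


Q_total = Q_s + Q_l + Q_misc
Q_total = 43.6 + 31.8 + 7.3
Q_total = 82.7 kW

82.7


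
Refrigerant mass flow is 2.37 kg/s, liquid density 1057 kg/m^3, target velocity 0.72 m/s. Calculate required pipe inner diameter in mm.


A = m_dot / (rho * v) = 2.37 / (1057 * 0.72) = 0.003114159571 m^2
d = sqrt(4*A/pi) * 1000
d = 63.0 mm

63.0


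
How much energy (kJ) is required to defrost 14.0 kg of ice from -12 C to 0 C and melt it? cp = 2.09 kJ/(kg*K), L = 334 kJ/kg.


Sensible heat = cp * dT = 2.09 * 12 = 25.08 kJ/kg
Total per kg = 25.08 + 334 = 359.08 kJ/kg
Q = m * total = 14.0 * 359.08
Q = 5027.1 kJ

5027.1


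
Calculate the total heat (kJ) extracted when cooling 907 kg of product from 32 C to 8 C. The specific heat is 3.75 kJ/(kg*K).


dT = 32 - (8) = 24 K
Q = m * cp * dT = 907 * 3.75 * 24
Q = 81630 kJ

81630


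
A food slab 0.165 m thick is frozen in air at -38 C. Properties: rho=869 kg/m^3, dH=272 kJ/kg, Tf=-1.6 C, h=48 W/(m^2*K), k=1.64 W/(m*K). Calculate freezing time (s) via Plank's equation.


dT = -1.6 - (-38) = 36.4 K
term1 = a/(2h) = 0.165/(2*48) = 0.00171875
term2 = a^2/(8k) = 0.165^2/(8*1.64) = 0.00207507622
t = rho*dH*1000/dT * (term1 + term2)
t = 869*272*1000/36.4 * (0.00171875 + 0.00207507622)
t = 24636 s

24636


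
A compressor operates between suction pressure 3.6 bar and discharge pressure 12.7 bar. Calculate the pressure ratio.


PR = P_high / P_low
PR = 12.7 / 3.6
PR = 3.528

3.528


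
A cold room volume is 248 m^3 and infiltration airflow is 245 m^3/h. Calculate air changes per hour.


ACH = flow / volume
ACH = 245 / 248
ACH = 0.988

0.988


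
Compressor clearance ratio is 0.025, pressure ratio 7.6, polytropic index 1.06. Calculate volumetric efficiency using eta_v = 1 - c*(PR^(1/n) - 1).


PR^(1/n) = 7.6^(1/1.06) = 6.77573199
eta_v = 1 - 0.025 * (6.77573199 - 1)
eta_v = 0.8556

0.8556


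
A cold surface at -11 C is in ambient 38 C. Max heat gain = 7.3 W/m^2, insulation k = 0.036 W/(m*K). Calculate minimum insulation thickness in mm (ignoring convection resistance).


dT = 38 - (-11) = 49 K
thickness = k * dT / q_max * 1000
thickness = 0.036 * 49 / 7.3 * 1000
thickness = 241.6 mm

241.6


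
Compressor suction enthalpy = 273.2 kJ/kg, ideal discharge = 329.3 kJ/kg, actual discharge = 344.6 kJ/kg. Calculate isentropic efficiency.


dh_ideal = 329.3 - 273.2 = 56.1 kJ/kg
dh_actual = 344.6 - 273.2 = 71.4 kJ/kg
eta_s = dh_ideal / dh_actual = 56.1 / 71.4
eta_s = 0.7857

0.7857


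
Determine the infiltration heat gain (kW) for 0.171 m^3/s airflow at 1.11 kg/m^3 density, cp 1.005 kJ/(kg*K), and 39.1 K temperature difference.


Q = V_dot * rho * cp * dT
Q = 0.171 * 1.11 * 1.005 * 39.1
Q = 7.459 kW

7.459


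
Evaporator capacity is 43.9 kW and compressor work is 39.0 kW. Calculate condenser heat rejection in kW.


Q_cond = Q_evap + W
Q_cond = 43.9 + 39.0
Q_cond = 82.9 kW

82.9


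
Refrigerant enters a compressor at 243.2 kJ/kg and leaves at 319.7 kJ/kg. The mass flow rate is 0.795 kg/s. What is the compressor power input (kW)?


dh = 319.7 - 243.2 = 76.5 kJ/kg
W = m_dot * dh = 0.795 * 76.5 = 60.82 kW

60.82


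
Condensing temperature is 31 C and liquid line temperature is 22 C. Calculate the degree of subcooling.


Subcooling = T_cond - T_liquid
Subcooling = 31 - 22
Subcooling = 9 K

9


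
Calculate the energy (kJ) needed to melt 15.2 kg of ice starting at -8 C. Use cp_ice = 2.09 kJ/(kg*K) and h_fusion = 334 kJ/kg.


Sensible heat = cp * dT = 2.09 * 8 = 16.72 kJ/kg
Total per kg = 16.72 + 334 = 350.72 kJ/kg
Q = m * total = 15.2 * 350.72
Q = 5330.9 kJ

5330.9


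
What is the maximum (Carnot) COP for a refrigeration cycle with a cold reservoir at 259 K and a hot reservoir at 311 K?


dT = 311 - 259 = 52 K
COP_carnot = T_cold / dT = 259 / 52
COP_carnot = 4.981

4.981


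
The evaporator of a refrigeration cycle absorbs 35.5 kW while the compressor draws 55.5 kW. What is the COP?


COP = Q_evap / W
COP = 35.5 / 55.5
COP = 0.64

0.64


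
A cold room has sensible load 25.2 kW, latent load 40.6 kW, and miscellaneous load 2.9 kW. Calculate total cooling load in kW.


Q_total = Q_s + Q_l + Q_misc
Q_total = 25.2 + 40.6 + 2.9
Q_total = 68.7 kW

68.7


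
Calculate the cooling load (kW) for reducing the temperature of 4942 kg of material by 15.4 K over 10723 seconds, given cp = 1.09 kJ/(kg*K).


Q = m * cp * dT / t
Q = 4942 * 1.09 * 15.4 / 10723
Q = 7.736 kW

7.736


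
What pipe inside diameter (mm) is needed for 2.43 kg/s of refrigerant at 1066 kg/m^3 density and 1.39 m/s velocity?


A = m_dot / (rho * v) = 2.43 / (1066 * 1.39) = 0.001639963826 m^2
d = sqrt(4*A/pi) * 1000
d = 45.7 mm

45.7


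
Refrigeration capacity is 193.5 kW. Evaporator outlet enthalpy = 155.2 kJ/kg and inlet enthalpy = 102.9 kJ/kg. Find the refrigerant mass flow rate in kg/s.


dh = 155.2 - 102.9 = 52.3 kJ/kg
m_dot = Q / dh = 193.5 / 52.3 = 3.6998 kg/s

3.6998


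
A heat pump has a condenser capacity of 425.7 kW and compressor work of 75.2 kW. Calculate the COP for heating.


COP_hp = Q_cond / W
COP_hp = 425.7 / 75.2
COP_hp = 5.661

5.661


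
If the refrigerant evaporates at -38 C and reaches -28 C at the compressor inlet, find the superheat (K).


Superheat = T_suction - T_evap
Superheat = -28 - (-38)
Superheat = 10 K

10


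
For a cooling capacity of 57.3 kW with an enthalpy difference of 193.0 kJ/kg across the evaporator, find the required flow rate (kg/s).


m_dot = Q / dh
m_dot = 57.3 / 193.0
m_dot = 0.2969 kg/s

0.2969


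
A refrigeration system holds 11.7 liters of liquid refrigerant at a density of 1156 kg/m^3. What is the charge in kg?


Charge = V * rho / 1000
Charge = 11.7 * 1156 / 1000
Charge = 13.53 kg

13.53


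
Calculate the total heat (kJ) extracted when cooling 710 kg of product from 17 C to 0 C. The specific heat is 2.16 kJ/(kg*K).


dT = 17 - (0) = 17 K
Q = m * cp * dT = 710 * 2.16 * 17
Q = 26071 kJ

26071


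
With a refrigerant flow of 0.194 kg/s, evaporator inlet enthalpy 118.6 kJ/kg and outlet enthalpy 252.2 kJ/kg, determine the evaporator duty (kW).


dh = 252.2 - 118.6 = 133.6 kJ/kg
Q_evap = m_dot * dh = 0.194 * 133.6
Q_evap = 25.92 kW

25.92


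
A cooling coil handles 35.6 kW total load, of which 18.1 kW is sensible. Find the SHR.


SHR = Q_sensible / Q_total
SHR = 18.1 / 35.6
SHR = 0.508

0.508


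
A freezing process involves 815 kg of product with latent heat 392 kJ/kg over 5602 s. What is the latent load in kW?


Q_lat = m * h_fg / t
Q_lat = 815 * 392 / 5602
Q_lat = 57.03 kW

57.03


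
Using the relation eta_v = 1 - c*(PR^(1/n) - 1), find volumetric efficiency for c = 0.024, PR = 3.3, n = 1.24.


PR^(1/n) = 3.3^(1/1.24) = 2.61912607
eta_v = 1 - 0.024 * (2.61912607 - 1)
eta_v = 0.9611

0.9611


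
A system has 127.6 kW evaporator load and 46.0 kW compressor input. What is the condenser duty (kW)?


Q_cond = Q_evap + W
Q_cond = 127.6 + 46.0
Q_cond = 173.6 kW

173.6


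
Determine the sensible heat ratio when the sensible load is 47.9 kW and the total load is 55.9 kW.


SHR = Q_sensible / Q_total
SHR = 47.9 / 55.9
SHR = 0.857

0.857


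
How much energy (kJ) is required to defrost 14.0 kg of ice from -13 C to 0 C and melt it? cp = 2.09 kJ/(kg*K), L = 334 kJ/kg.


Sensible heat = cp * dT = 2.09 * 13 = 27.17 kJ/kg
Total per kg = 27.17 + 334 = 361.17 kJ/kg
Q = m * total = 14.0 * 361.17
Q = 5056.4 kJ

5056.4


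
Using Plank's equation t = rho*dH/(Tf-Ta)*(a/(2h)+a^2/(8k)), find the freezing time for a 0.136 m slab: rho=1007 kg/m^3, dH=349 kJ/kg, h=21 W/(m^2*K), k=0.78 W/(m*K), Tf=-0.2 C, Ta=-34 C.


dT = -0.2 - (-34) = 33.8 K
term1 = a/(2h) = 0.136/(2*21) = 0.003238095238
term2 = a^2/(8k) = 0.136^2/(8*0.78) = 0.002964102564
t = rho*dH*1000/dT * (term1 + term2)
t = 1007*349*1000/33.8 * (0.003238095238 + 0.002964102564)
t = 64489 s

64489


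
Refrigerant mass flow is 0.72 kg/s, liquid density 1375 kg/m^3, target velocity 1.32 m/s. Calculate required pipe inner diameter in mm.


A = m_dot / (rho * v) = 0.72 / (1375 * 1.32) = 0.0003966942149 m^2
d = sqrt(4*A/pi) * 1000
d = 22.5 mm

22.5


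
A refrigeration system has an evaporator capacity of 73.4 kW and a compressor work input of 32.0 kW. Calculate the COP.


COP = Q_evap / W
COP = 73.4 / 32.0
COP = 2.294

2.294


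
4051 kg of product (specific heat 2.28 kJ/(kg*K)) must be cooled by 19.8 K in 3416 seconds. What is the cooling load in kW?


Q = m * cp * dT / t
Q = 4051 * 2.28 * 19.8 / 3416
Q = 53.536 kW

53.536


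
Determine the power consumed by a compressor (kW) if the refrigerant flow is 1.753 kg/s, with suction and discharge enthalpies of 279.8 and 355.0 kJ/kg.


dh = 355.0 - 279.8 = 75.2 kJ/kg
W = m_dot * dh = 1.753 * 75.2 = 131.83 kW

131.83


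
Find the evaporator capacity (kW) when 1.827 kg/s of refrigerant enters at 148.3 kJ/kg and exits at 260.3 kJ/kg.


dh = 260.3 - 148.3 = 112.0 kJ/kg
Q_evap = m_dot * dh = 1.827 * 112.0
Q_evap = 204.62 kW

204.62


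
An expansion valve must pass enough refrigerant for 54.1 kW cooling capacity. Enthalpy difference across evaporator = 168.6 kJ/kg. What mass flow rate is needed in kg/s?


m_dot = Q / dh
m_dot = 54.1 / 168.6
m_dot = 0.3209 kg/s

0.3209


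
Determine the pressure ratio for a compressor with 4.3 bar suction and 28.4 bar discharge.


PR = P_high / P_low
PR = 28.4 / 4.3
PR = 6.605

6.605


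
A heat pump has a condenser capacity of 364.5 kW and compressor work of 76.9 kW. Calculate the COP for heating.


COP_hp = Q_cond / W
COP_hp = 364.5 / 76.9
COP_hp = 4.74

4.74


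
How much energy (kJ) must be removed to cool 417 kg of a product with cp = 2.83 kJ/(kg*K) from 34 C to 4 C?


dT = 34 - (4) = 30 K
Q = m * cp * dT = 417 * 2.83 * 30
Q = 35403 kJ

35403


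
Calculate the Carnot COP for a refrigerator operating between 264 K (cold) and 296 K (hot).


dT = 296 - 264 = 32 K
COP_carnot = T_cold / dT = 264 / 32
COP_carnot = 8.25

8.25


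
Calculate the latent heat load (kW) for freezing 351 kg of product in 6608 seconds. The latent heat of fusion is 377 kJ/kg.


Q_lat = m * h_fg / t
Q_lat = 351 * 377 / 6608
Q_lat = 20.03 kW

20.03


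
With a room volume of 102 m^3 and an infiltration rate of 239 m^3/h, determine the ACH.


ACH = flow / volume
ACH = 239 / 102
ACH = 2.343

2.343


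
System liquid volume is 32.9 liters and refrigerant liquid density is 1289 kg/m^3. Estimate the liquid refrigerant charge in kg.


Charge = V * rho / 1000
Charge = 32.9 * 1289 / 1000
Charge = 42.41 kg

42.41


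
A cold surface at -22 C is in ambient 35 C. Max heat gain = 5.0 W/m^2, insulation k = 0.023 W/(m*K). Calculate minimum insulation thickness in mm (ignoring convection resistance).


dT = 35 - (-22) = 57 K
thickness = k * dT / q_max * 1000
thickness = 0.023 * 57 / 5.0 * 1000
thickness = 262.2 mm

262.2


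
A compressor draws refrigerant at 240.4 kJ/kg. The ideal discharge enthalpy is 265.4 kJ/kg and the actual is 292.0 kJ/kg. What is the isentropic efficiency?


dh_ideal = 265.4 - 240.4 = 25.0 kJ/kg
dh_actual = 292.0 - 240.4 = 51.6 kJ/kg
eta_s = dh_ideal / dh_actual = 25.0 / 51.6
eta_s = 0.4845

0.4845


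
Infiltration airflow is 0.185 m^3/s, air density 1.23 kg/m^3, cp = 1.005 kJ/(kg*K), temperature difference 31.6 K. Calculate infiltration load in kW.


Q = V_dot * rho * cp * dT
Q = 0.185 * 1.23 * 1.005 * 31.6
Q = 7.227 kW

7.227


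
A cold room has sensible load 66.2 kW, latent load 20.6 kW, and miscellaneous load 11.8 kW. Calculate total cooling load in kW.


Q_total = Q_s + Q_l + Q_misc
Q_total = 66.2 + 20.6 + 11.8
Q_total = 98.6 kW

98.6


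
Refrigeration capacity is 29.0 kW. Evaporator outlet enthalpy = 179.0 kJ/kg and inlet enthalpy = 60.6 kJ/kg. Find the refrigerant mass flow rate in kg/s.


dh = 179.0 - 60.6 = 118.4 kJ/kg
m_dot = Q / dh = 29.0 / 118.4 = 0.2449 kg/s

0.2449


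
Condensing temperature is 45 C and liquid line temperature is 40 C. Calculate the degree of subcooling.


Subcooling = T_cond - T_liquid
Subcooling = 45 - 40
Subcooling = 5 K

5


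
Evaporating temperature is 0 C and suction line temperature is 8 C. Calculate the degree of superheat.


Superheat = T_suction - T_evap
Superheat = 8 - (0)
Superheat = 8 K

8


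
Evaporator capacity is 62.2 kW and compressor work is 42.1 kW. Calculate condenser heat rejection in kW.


Q_cond = Q_evap + W
Q_cond = 62.2 + 42.1
Q_cond = 104.3 kW

104.3


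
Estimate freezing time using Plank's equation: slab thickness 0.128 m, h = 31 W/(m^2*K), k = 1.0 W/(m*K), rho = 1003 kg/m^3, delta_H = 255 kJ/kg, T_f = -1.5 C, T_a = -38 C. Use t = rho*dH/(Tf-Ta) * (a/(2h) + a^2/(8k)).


dT = -1.5 - (-38) = 36.5 K
term1 = a/(2h) = 0.128/(2*31) = 0.002064516129
term2 = a^2/(8k) = 0.128^2/(8*1.0) = 0.002048
t = rho*dH*1000/dT * (term1 + term2)
t = 1003*255*1000/36.5 * (0.002064516129 + 0.002048)
t = 28817 s

28817


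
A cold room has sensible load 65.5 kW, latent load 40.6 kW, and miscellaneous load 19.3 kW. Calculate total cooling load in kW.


Q_total = Q_s + Q_l + Q_misc
Q_total = 65.5 + 40.6 + 19.3
Q_total = 125.4 kW

125.4


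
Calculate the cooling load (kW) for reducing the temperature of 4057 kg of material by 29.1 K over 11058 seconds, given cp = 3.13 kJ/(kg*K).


Q = m * cp * dT / t
Q = 4057 * 3.13 * 29.1 / 11058
Q = 33.417 kW

33.417


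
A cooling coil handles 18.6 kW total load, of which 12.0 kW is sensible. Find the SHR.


SHR = Q_sensible / Q_total
SHR = 12.0 / 18.6
SHR = 0.645

0.645


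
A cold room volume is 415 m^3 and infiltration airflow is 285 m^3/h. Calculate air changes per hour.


ACH = flow / volume
ACH = 285 / 415
ACH = 0.687

0.687


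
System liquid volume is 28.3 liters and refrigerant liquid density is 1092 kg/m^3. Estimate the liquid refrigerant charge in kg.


Charge = V * rho / 1000
Charge = 28.3 * 1092 / 1000
Charge = 30.9 kg

30.9


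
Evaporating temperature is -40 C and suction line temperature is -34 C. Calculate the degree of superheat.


Superheat = T_suction - T_evap
Superheat = -34 - (-40)
Superheat = 6 K

6


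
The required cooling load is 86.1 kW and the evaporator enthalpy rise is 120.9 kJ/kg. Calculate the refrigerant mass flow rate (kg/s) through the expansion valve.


m_dot = Q / dh
m_dot = 86.1 / 120.9
m_dot = 0.7122 kg/s

0.7122


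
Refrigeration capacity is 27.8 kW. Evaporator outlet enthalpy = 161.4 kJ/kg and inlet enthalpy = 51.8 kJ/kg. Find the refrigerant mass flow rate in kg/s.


dh = 161.4 - 51.8 = 109.6 kJ/kg
m_dot = Q / dh = 27.8 / 109.6 = 0.2536 kg/s

0.2536


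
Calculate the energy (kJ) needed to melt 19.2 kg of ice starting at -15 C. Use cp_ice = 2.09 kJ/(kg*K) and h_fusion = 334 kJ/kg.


Sensible heat = cp * dT = 2.09 * 15 = 31.35 kJ/kg
Total per kg = 31.35 + 334 = 365.35 kJ/kg
Q = m * total = 19.2 * 365.35
Q = 7014.7 kJ

7014.7


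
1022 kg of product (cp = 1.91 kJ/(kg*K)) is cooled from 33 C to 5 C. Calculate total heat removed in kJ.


dT = 33 - (5) = 28 K
Q = m * cp * dT = 1022 * 1.91 * 28
Q = 54657 kJ

54657


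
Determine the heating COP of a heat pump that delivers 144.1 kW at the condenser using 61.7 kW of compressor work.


COP_hp = Q_cond / W
COP_hp = 144.1 / 61.7
COP_hp = 2.335

2.335


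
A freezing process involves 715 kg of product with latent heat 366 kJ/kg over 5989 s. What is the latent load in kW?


Q_lat = m * h_fg / t
Q_lat = 715 * 366 / 5989
Q_lat = 43.7 kW

43.7


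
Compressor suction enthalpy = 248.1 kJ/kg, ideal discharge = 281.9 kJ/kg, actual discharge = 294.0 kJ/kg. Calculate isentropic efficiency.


dh_ideal = 281.9 - 248.1 = 33.8 kJ/kg
dh_actual = 294.0 - 248.1 = 45.9 kJ/kg
eta_s = dh_ideal / dh_actual = 33.8 / 45.9
eta_s = 0.7364

0.7364
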